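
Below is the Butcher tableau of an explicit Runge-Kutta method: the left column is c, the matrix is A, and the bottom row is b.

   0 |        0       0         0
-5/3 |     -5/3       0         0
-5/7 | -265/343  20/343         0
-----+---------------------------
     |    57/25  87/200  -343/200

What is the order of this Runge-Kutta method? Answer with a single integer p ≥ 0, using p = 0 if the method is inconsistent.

3

b = (57/25, 87/200, -343/200)
c = (0, -5/3, -5/7)
Ac = (0, 0, -100/1029)
Σ b_i: 57/25·1 + 87/200·1 + (-343/200)·1 = 1 ✓
b·c: 87/200·(-5/3) + (-343/200)·(-5/7) = 1/2 ✓
b·c²: 87/200·25/9 + (-343/200)·25/49 = 1/3 ✓
b·Ac: (-343/200)·(-100/1029) = 1/6 ✓; 3 stages ⇒ order 3.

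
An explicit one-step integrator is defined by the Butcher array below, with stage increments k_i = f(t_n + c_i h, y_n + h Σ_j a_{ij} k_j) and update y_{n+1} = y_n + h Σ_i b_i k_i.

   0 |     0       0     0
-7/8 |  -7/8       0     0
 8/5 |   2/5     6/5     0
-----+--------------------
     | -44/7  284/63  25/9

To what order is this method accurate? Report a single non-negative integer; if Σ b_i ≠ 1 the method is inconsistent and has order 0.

b = (-44/7, 284/63, 25/9)
c = (0, -7/8, 8/5)
Ac = (0, 0, -21/20)
Σ b_i: (-44/7)·1 + 284/63·1 + 25/9·1 = 1 ✓
b·c: 284/63·(-7/8) + 25/9·8/5 = 1/2 ✓
b·c²: 284/63·49/64 + 25/9·64/25 = 169/16 ≠ 1/3 ⇒ order 2.
b·Ac: 25/9·(-21/20) = -35/12 ≠ 1/6

2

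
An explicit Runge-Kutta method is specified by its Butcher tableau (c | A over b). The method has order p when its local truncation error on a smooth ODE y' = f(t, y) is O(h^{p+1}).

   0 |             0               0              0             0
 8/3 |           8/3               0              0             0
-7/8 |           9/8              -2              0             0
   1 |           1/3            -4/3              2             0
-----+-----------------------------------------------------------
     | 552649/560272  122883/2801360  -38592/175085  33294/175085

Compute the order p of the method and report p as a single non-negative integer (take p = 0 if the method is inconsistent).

3

b = (552649/560272, 122883/2801360, -38592/175085, 33294/175085)
c = (0, 8/3, -7/8, 1)
Ac = (0, 0, -16/3, -191/36)
Σ b_i: 552649/560272·1 + 122883/2801360·1 + (-38592/175085)·1 + 33294/175085·1 = 1 ✓
b·c: 122883/2801360·8/3 + (-38592/175085)·(-7/8) + 33294/175085·1 = 1/2 ✓
b·c²: 122883/2801360·64/9 + (-38592/175085)·49/64 + 33294/175085·1 = 1/3 ✓
b·Ac: (-38592/175085)·(-16/3) + 33294/175085·(-191/36) = 1/6 ✓
b·c³: 122883/2801360·512/27 + (-38592/175085)·(-343/512) + 33294/175085·1 = 2948929/2521224 ≠ 1/4 ⇒ order 3.
b·(c∘Ac): (-38592/175085)·14/3 + 33294/175085·(-191/36) = -428087/210102 ≠ 1/8
b·Ac²: (-38592/175085)·(-128/9) + 33294/175085·(-6869/864) = 8184067/5042448 ≠ 1/12
b·A²c: 33294/175085·(-32/3) = -355136/175085 ≠ 1/24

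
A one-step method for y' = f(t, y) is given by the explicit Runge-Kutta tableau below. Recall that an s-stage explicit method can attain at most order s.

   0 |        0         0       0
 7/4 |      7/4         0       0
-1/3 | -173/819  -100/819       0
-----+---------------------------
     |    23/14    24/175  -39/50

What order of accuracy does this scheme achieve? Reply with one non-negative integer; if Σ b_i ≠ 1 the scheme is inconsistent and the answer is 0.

3

b = (23/14, 24/175, -39/50)
c = (0, 7/4, -1/3)
Ac = (0, 0, -25/117)
Σ b_i: 23/14·1 + 24/175·1 + (-39/50)·1 = 1 ✓
b·c: 24/175·7/4 + (-39/50)·(-1/3) = 1/2 ✓
b·c²: 24/175·49/16 + (-39/50)·1/9 = 1/3 ✓
b·Ac: (-39/50)·(-25/117) = 1/6 ✓; 3 stages ⇒ order 3.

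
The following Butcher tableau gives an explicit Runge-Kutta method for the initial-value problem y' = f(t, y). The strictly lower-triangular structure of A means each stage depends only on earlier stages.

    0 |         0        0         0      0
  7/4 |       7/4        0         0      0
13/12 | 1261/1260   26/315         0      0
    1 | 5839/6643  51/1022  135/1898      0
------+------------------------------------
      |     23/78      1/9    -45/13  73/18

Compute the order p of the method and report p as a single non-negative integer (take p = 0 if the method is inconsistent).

b = (23/78, 1/9, -45/13, 73/18)
c = (0, 7/4, 13/12, 1)
Ac = (0, 0, 13/90, 12/73)
Σ b_i: 23/78·1 + 1/9·1 + (-45/13)·1 + 73/18·1 = 1 ✓
b·c: 1/9·7/4 + (-45/13)·13/12 + 73/18·1 = 1/2 ✓
b·c²: 1/9·49/16 + (-45/13)·169/144 + 73/18·1 = 1/3 ✓
b·Ac: (-45/13)·13/90 + 73/18·12/73 = 1/6 ✓
b·c³: 1/9·343/64 + (-45/13)·2197/1728 + 73/18·1 = 1/4 ✓
b·(c∘Ac): (-45/13)·169/1080 + 73/18·12/73 = 1/8 ✓
b·Ac²: (-45/13)·91/360 + 73/18·69/292 = 1/12 ✓
b·A²c: 73/18·3/292 = 1/24 ✓; 4 stages ⇒ order 4.

4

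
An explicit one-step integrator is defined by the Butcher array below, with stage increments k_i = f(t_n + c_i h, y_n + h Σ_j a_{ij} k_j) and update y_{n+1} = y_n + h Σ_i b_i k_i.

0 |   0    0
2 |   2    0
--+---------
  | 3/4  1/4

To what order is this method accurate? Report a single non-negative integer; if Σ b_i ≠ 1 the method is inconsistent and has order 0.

2

b = (3/4, 1/4)
c = (0, 2)
Σ b_i: 3/4·1 + 1/4·1 = 1 ✓
b·c: 1/4·2 = 1/2 ✓; 2 stages ⇒ order 2.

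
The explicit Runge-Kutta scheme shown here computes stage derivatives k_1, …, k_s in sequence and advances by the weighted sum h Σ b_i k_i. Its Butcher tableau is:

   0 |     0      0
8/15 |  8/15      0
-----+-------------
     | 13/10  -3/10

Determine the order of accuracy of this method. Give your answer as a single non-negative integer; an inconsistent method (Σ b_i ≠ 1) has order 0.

b = (13/10, -3/10)
c = (0, 8/15)
Σ b_i: 13/10·1 + (-3/10)·1 = 1 ✓
b·c: (-3/10)·8/15 = -4/25 ≠ 1/2 ⇒ order 1.

1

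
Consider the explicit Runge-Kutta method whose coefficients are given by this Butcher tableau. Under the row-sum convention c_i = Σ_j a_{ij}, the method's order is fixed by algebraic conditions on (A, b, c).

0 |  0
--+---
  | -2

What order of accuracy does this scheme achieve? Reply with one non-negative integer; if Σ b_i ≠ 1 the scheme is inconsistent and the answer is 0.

b = (-2)
c = (0)
Σ b_i: (-2)·1 = -2 ≠ 1 ⇒ order 0.

0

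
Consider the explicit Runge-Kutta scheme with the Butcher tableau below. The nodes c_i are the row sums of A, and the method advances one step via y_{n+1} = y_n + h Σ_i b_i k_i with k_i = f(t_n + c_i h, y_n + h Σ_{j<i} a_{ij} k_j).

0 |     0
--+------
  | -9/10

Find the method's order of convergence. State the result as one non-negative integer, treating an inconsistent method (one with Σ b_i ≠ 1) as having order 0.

b = (-9/10)
c = (0)
Σ b_i: (-9/10)·1 = -9/10 ≠ 1 ⇒ order 0.

0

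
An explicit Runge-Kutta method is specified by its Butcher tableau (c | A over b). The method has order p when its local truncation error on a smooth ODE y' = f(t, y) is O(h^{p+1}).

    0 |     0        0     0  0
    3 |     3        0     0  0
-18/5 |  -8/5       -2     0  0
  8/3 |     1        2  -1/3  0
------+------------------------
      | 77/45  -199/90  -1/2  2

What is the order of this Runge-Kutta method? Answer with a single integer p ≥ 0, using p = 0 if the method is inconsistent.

b = (77/45, -199/90, -1/2, 2)
c = (0, 3, -18/5, 8/3)
Ac = (0, 0, -6, 36/5)
Σ b_i: 77/45·1 + (-199/90)·1 + (-1/2)·1 + 2·1 = 1 ✓
b·c: (-199/90)·3 + (-1/2)·(-18/5) + 2·8/3 = 1/2 ✓
b·c²: (-199/90)·9 + (-1/2)·324/25 + 2·64/9 = -5471/450 ≠ 1/3 ⇒ order 2.
b·Ac: (-1/2)·(-6) + 2·36/5 = 87/5 ≠ 1/6

2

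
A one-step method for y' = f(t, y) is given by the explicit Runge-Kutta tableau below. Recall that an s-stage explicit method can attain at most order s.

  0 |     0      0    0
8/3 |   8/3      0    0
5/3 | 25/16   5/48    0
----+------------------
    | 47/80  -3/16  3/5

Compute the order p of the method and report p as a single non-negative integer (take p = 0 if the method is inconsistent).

b = (47/80, -3/16, 3/5)
c = (0, 8/3, 5/3)
Ac = (0, 0, 5/18)
Σ b_i: 47/80·1 + (-3/16)·1 + 3/5·1 = 1 ✓
b·c: (-3/16)·8/3 + 3/5·5/3 = 1/2 ✓
b·c²: (-3/16)·64/9 + 3/5·25/9 = 1/3 ✓
b·Ac: 3/5·5/18 = 1/6 ✓; 3 stages ⇒ order 3.

3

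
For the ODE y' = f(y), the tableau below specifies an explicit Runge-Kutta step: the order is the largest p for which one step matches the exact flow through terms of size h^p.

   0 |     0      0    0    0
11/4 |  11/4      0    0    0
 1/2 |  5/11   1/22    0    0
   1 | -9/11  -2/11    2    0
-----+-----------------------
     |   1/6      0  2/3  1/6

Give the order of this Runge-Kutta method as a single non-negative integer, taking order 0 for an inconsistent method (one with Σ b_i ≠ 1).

4

b = (1/6, 0, 2/3, 1/6)
c = (0, 11/4, 1/2, 1)
Ac = (0, 0, 1/8, 1/2)
Σ b_i: 1/6·1 + 2/3·1 + 1/6·1 = 1 ✓
b·c: 2/3·1/2 + 1/6·1 = 1/2 ✓
b·c²: 2/3·1/4 + 1/6·1 = 1/3 ✓
b·Ac: 2/3·1/8 + 1/6·1/2 = 1/6 ✓
b·c³: 2/3·1/8 + 1/6·1 = 1/4 ✓
b·(c∘Ac): 2/3·1/16 + 1/6·1/2 = 1/8 ✓
b·Ac²: 2/3·11/32 + 1/6·(-7/8) = 1/12 ✓
b·A²c: 1/6·1/4 = 1/24 ✓; 4 stages ⇒ order 4.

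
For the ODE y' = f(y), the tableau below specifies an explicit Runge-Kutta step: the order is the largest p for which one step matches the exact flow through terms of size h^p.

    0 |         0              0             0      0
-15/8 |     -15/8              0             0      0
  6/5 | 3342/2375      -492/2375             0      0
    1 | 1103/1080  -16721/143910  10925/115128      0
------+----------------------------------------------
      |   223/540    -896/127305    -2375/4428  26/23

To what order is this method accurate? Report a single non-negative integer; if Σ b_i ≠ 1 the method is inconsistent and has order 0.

b = (223/540, -896/127305, -2375/4428, 26/23)
c = (0, -15/8, 6/5, 1)
Ac = (0, 0, 369/950, 69/208)
Σ b_i: 223/540·1 + (-896/127305)·1 + (-2375/4428)·1 + 26/23·1 = 1 ✓
b·c: (-896/127305)·(-15/8) + (-2375/4428)·6/5 + 26/23·1 = 1/2 ✓
b·c²: (-896/127305)·225/64 + (-2375/4428)·36/25 + 26/23·1 = 1/3 ✓
b·Ac: (-2375/4428)·369/950 + 26/23·69/208 = 1/6 ✓
b·c³: (-896/127305)·(-3375/512) + (-2375/4428)·216/125 + 26/23·1 = 1/4 ✓
b·(c∘Ac): (-2375/4428)·1107/2375 + 26/23·69/208 = 1/8 ✓
b·Ac²: (-2375/4428)·(-1107/1520) + 26/23·(-1357/4992) = 1/12 ✓
b·A²c: 26/23·23/624 = 1/24 ✓; 4 stages ⇒ order 4.

4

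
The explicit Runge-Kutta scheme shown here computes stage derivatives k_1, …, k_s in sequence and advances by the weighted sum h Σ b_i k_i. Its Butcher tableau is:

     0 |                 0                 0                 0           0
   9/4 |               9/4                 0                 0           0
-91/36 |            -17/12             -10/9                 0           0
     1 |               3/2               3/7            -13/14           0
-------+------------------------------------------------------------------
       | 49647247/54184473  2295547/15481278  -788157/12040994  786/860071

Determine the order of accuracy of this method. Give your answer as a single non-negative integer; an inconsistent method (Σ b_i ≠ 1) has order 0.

3

b = (49647247/54184473, 2295547/15481278, -788157/12040994, 786/860071)
c = (0, 9/4, -91/36, 1)
Ac = (0, 0, -5/2, 1669/504)
Σ b_i: 49647247/54184473·1 + 2295547/15481278·1 + (-788157/12040994)·1 + 786/860071·1 = 1 ✓
b·c: 2295547/15481278·9/4 + (-788157/12040994)·(-91/36) + 786/860071·1 = 1/2 ✓
b·c²: 2295547/15481278·81/16 + (-788157/12040994)·8281/1296 + 786/860071·1 = 1/3 ✓
b·Ac: (-788157/12040994)·(-5/2) + 786/860071·1669/504 = 1/6 ✓
b·c³: 2295547/15481278·729/64 + (-788157/12040994)·(-753571/46656) + 786/860071·1 = 2041394107/743101344 ≠ 1/4 ⇒ order 3.
b·(c∘Ac): (-788157/12040994)·455/72 + 786/860071·1669/504 = -118662589/288983856 ≠ 1/8
b·Ac²: (-788157/12040994)·(-45/8) + 786/860071·(-68287/18144) = 67761797/185775336 ≠ 1/12
b·A²c: 786/860071·65/28 = 25545/12040994 ≠ 1/24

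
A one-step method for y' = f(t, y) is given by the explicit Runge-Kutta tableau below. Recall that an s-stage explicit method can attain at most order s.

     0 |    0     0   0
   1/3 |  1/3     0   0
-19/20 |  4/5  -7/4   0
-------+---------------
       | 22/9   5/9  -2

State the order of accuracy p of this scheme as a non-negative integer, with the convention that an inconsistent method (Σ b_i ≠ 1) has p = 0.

b = (22/9, 5/9, -2)
c = (0, 1/3, -19/20)
Ac = (0, 0, -7/12)
Σ b_i: 22/9·1 + 5/9·1 + (-2)·1 = 1 ✓
b·c: 5/9·1/3 + (-2)·(-19/20) = 563/270 ≠ 1/2 ⇒ order 1.

1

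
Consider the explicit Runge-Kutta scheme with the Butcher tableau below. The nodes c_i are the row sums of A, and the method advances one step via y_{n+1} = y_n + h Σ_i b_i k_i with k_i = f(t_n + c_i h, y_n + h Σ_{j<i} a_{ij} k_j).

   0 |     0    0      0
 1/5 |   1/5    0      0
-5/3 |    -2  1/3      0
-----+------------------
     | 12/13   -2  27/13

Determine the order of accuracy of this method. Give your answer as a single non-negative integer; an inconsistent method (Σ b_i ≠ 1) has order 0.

1

b = (12/13, -2, 27/13)
c = (0, 1/5, -5/3)
Ac = (0, 0, 1/15)
Σ b_i: 12/13·1 + (-2)·1 + 27/13·1 = 1 ✓
b·c: (-2)·1/5 + 27/13·(-5/3) = -251/65 ≠ 1/2 ⇒ order 1.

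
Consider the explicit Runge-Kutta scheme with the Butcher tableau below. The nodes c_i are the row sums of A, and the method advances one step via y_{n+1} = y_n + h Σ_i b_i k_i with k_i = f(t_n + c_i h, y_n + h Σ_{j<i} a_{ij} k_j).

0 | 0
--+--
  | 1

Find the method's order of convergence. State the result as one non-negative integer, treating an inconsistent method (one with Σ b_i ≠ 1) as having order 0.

1

b = (1)
c = (0)
Σ b_i: 1·1 = 1 ✓; 1 stage ⇒ order 1.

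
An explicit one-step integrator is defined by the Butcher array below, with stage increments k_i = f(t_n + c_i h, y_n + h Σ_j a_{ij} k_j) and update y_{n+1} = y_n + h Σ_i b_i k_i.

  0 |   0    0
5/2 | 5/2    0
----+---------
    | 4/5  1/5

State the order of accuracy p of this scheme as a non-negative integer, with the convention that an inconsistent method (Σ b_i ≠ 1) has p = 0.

b = (4/5, 1/5)
c = (0, 5/2)
Σ b_i: 4/5·1 + 1/5·1 = 1 ✓
b·c: 1/5·5/2 = 1/2 ✓; 2 stages ⇒ order 2.

2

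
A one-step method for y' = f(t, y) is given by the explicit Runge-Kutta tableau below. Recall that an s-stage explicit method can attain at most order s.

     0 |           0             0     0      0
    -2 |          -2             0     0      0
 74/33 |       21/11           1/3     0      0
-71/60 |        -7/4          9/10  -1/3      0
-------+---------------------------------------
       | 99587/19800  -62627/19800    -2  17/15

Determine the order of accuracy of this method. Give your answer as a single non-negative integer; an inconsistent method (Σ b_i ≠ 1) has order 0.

b = (99587/19800, -62627/19800, -2, 17/15)
c = (0, -2, 74/33, -71/60)
Ac = (0, 0, -2/3, -1261/495)
Σ b_i: 99587/19800·1 + (-62627/19800)·1 + (-2)·1 + 17/15·1 = 1 ✓
b·c: (-62627/19800)·(-2) + (-2)·74/33 + 17/15·(-71/60) = 1/2 ✓
b·c²: (-62627/19800)·4 + (-2)·5476/1089 + 17/15·5041/3600 = -138010303/6534000 ≠ 1/3 ⇒ order 2.
b·Ac: (-2)·(-2/3) + 17/15·(-1261/495) = -11537/7425 ≠ 1/6

2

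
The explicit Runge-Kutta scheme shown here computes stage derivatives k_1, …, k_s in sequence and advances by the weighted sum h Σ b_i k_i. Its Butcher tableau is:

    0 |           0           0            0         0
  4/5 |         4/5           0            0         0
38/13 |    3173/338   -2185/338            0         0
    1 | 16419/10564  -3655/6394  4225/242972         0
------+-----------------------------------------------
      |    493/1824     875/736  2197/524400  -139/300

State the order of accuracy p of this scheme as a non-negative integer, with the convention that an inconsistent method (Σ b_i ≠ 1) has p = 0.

b = (493/1824, 875/736, 2197/524400, -139/300)
c = (0, 4/5, 38/13, 1)
Ac = (0, 0, -874/169, -113/278)
Σ b_i: 493/1824·1 + 875/736·1 + 2197/524400·1 + (-139/300)·1 = 1 ✓
b·c: 875/736·4/5 + 2197/524400·38/13 + (-139/300)·1 = 1/2 ✓
b·c²: 875/736·16/25 + 2197/524400·1444/169 + (-139/300)·1 = 1/3 ✓
b·Ac: 2197/524400·(-874/169) + (-139/300)·(-113/278) = 1/6 ✓
b·c³: 875/736·64/125 + 2197/524400·54872/2197 + (-139/300)·1 = 1/4 ✓
b·(c∘Ac): 2197/524400·(-33212/2197) + (-139/300)·(-113/278) = 1/8 ✓
b·Ac²: 2197/524400·(-3496/845) + (-139/300)·(-151/695) = 1/12 ✓
b·A²c: (-139/300)·(-25/278) = 1/24 ✓; 4 stages ⇒ order 4.

4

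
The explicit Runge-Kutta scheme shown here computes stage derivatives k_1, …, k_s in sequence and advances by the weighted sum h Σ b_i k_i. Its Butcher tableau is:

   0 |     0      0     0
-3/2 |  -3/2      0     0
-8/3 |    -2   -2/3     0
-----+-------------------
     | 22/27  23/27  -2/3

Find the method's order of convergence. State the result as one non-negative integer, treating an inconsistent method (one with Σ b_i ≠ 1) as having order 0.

2

b = (22/27, 23/27, -2/3)
c = (0, -3/2, -8/3)
Ac = (0, 0, 1)
Σ b_i: 22/27·1 + 23/27·1 + (-2/3)·1 = 1 ✓
b·c: 23/27·(-3/2) + (-2/3)·(-8/3) = 1/2 ✓
b·c²: 23/27·9/4 + (-2/3)·64/9 = -305/108 ≠ 1/3 ⇒ order 2.
b·Ac: (-2/3)·1 = -2/3 ≠ 1/6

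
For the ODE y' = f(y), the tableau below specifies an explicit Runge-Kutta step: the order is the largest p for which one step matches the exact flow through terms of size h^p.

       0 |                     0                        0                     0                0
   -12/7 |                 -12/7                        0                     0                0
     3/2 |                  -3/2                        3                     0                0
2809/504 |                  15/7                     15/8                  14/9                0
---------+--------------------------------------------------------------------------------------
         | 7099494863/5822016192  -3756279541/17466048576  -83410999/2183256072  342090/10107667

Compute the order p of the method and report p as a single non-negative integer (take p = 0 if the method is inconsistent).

3

b = (7099494863/5822016192, -3756279541/17466048576, -83410999/2183256072, 342090/10107667)
c = (0, -12/7, 3/2, 2809/504)
Ac = (0, 0, -36/7, -37/42)
Σ b_i: 7099494863/5822016192·1 + (-3756279541/17466048576)·1 + (-83410999/2183256072)·1 + 342090/10107667·1 = 1 ✓
b·c: (-3756279541/17466048576)·(-12/7) + (-83410999/2183256072)·3/2 + 342090/10107667·2809/504 = 1/2 ✓
b·c²: (-3756279541/17466048576)·144/49 + (-83410999/2183256072)·9/4 + 342090/10107667·7890481/254016 = 1/3 ✓
b·Ac: (-83410999/2183256072)·(-36/7) + 342090/10107667·(-37/42) = 1/6 ✓
b·c³: (-3756279541/17466048576)·(-1728/343) + (-83410999/2183256072)·27/8 + 342090/10107667·22164361129/128024064 = 23326393556093/3423345520896 ≠ 1/4 ⇒ order 3.
b·(c∘Ac): (-83410999/2183256072)·(-54/7) + 342090/10107667·(-103933/21168) = 72762633/566029352 ≠ 1/8
b·Ac²: (-83410999/2183256072)·432/49 + 342090/10107667·883/98 = -2255609/70753669 ≠ 1/12
b·A²c: 342090/10107667·(-8) = -2736720/10107667 ≠ 1/24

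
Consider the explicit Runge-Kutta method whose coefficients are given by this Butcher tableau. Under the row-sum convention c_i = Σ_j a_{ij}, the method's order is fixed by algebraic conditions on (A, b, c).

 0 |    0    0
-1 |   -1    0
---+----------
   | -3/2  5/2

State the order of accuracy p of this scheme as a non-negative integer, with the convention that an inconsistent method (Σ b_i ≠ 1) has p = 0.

b = (-3/2, 5/2)
c = (0, -1)
Σ b_i: (-3/2)·1 + 5/2·1 = 1 ✓
b·c: 5/2·(-1) = -5/2 ≠ 1/2 ⇒ order 1.

1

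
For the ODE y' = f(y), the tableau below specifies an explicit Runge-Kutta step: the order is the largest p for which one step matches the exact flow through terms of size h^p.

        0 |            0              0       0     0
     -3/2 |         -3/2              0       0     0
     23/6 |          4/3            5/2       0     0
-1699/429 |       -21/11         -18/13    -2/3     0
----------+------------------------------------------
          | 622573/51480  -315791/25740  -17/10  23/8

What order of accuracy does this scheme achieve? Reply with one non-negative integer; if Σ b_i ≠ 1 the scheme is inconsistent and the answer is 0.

b = (622573/51480, -315791/25740, -17/10, 23/8)
c = (0, -3/2, 23/6, -1699/429)
Ac = (0, 0, -15/4, -56/117)
Σ b_i: 622573/51480·1 + (-315791/25740)·1 + (-17/10)·1 + 23/8·1 = 1 ✓
b·c: (-315791/25740)·(-3/2) + (-17/10)·23/6 + 23/8·(-1699/429) = 1/2 ✓
b·c²: (-315791/25740)·9/4 + (-17/10)·529/36 + 23/8·2886601/184041 = -110300501/14723280 ≠ 1/3 ⇒ order 2.
b·Ac: (-17/10)·(-15/4) + 23/8·(-56/117) = 4679/936 ≠ 1/6

2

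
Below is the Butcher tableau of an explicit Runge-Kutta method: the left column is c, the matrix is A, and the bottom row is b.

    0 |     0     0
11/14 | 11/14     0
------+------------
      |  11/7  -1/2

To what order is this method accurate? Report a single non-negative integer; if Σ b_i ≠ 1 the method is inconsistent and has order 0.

b = (11/7, -1/2)
c = (0, 11/14)
Σ b_i: 11/7·1 + (-1/2)·1 = 15/14 ≠ 1 ⇒ order 0.

0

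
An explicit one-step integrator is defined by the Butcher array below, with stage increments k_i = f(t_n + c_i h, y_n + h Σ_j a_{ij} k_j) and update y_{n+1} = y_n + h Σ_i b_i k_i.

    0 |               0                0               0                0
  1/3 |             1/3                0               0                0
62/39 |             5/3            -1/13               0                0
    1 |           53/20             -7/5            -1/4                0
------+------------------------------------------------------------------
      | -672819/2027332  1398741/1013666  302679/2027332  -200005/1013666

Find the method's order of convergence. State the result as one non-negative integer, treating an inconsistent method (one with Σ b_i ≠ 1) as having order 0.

3

b = (-672819/2027332, 1398741/1013666, 302679/2027332, -200005/1013666)
c = (0, 1/3, 62/39, 1)
Ac = (0, 0, -1/39, -337/390)
Σ b_i: (-672819/2027332)·1 + 1398741/1013666·1 + 302679/2027332·1 + (-200005/1013666)·1 = 1 ✓
b·c: 1398741/1013666·1/3 + 302679/2027332·62/39 + (-200005/1013666)·1 = 1/2 ✓
b·c²: 1398741/1013666·1/9 + 302679/2027332·3844/1521 + (-200005/1013666)·1 = 1/3 ✓
b·Ac: 302679/2027332·(-1/39) + (-200005/1013666)·(-337/390) = 1/6 ✓
b·c³: 1398741/1013666·1/27 + 302679/2027332·238328/59319 + (-200005/1013666)·1 = 26900767/59299461 ≠ 1/4 ⇒ order 3.
b·(c∘Ac): 302679/2027332·(-62/1521) + (-200005/1013666)·(-337/390) = 999935/6081996 ≠ 1/8
b·Ac²: 302679/2027332·(-1/117) + (-200005/1013666)·(-1996/2535) = 12182491/79065948 ≠ 1/12
b·A²c: (-200005/1013666)·1/156 = -15385/12163992 ≠ 1/24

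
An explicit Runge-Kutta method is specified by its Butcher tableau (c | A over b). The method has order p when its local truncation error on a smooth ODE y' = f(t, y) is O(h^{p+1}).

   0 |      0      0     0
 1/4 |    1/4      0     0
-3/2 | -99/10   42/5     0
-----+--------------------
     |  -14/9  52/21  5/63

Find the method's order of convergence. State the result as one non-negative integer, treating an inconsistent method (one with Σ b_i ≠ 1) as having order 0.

3

b = (-14/9, 52/21, 5/63)
c = (0, 1/4, -3/2)
Ac = (0, 0, 21/10)
Σ b_i: (-14/9)·1 + 52/21·1 + 5/63·1 = 1 ✓
b·c: 52/21·1/4 + 5/63·(-3/2) = 1/2 ✓
b·c²: 52/21·1/16 + 5/63·9/4 = 1/3 ✓
b·Ac: 5/63·21/10 = 1/6 ✓; 3 stages ⇒ order 3.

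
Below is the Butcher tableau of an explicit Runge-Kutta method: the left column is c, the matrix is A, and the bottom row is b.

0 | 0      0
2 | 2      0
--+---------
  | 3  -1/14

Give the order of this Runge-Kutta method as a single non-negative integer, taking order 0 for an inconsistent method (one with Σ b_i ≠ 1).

0

b = (3, -1/14)
c = (0, 2)
Σ b_i: 3·1 + (-1/14)·1 = 41/14 ≠ 1 ⇒ order 0.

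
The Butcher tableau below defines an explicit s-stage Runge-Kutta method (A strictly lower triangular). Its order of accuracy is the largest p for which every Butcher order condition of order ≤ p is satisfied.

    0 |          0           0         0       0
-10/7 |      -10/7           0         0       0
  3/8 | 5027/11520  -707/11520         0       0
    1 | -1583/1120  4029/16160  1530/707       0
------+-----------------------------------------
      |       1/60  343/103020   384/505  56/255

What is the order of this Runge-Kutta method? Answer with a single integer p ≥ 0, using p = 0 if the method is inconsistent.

b = (1/60, 343/103020, 384/505, 56/255)
c = (0, -10/7, 3/8, 1)
Ac = (0, 0, 101/1152, 51/112)
Σ b_i: 1/60·1 + 343/103020·1 + 384/505·1 + 56/255·1 = 1 ✓
b·c: 343/103020·(-10/7) + 384/505·3/8 + 56/255·1 = 1/2 ✓
b·c²: 343/103020·100/49 + 384/505·9/64 + 56/255·1 = 1/3 ✓
b·Ac: 384/505·101/1152 + 56/255·51/112 = 1/6 ✓
b·c³: 343/103020·(-1000/343) + 384/505·27/512 + 56/255·1 = 1/4 ✓
b·(c∘Ac): 384/505·101/3072 + 56/255·51/112 = 1/8 ✓
b·Ac²: 384/505·(-505/4032) + 56/255·1275/1568 = 1/12 ✓
b·A²c: 56/255·85/448 = 1/24 ✓; 4 stages ⇒ order 4.

4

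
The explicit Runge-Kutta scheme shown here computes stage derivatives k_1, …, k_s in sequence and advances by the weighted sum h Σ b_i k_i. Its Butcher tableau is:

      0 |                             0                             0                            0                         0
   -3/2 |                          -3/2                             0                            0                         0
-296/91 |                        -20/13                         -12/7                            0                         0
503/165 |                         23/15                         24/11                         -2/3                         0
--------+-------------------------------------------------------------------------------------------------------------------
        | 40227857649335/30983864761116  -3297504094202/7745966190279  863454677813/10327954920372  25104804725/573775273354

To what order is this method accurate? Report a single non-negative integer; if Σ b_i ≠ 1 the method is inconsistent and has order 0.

3

b = (40227857649335/30983864761116, -3297504094202/7745966190279, 863454677813/10327954920372, 25104804725/573775273354)
c = (0, -3/2, -296/91, 503/165)
Ac = (0, 0, 18/7, -3316/3003)
Σ b_i: 40227857649335/30983864761116·1 + (-3297504094202/7745966190279)·1 + 863454677813/10327954920372·1 + 25104804725/573775273354·1 = 1 ✓
b·c: (-3297504094202/7745966190279)·(-3/2) + 863454677813/10327954920372·(-296/91) + 25104804725/573775273354·503/165 = 1/2 ✓
b·c²: (-3297504094202/7745966190279)·9/4 + 863454677813/10327954920372·87616/8281 + 25104804725/573775273354·253009/27225 = 1/3 ✓
b·Ac: 863454677813/10327954920372·18/7 + 25104804725/573775273354·(-3316/3003) = 1/6 ✓
b·c³: (-3297504094202/7745966190279)·(-27/8) + 863454677813/10327954920372·(-25934336/753571) + 25104804725/573775273354·127263527/4492125 = -2396780225303143/11928787933029660 ≠ 1/4 ⇒ order 3.
b·(c∘Ac): 863454677813/10327954920372·(-5328/637) + 25104804725/573775273354·(-1667948/495495) = -2185816436998/2581988730093 ≠ 1/8
b·Ac²: 863454677813/10327954920372·(-27/7) + 25104804725/573775273354·(-586030/273273) = -130419139787621/313281299251284 ≠ 1/12
b·A²c: 25104804725/573775273354·(-12/7) = -21518404050/286887636677 ≠ 1/24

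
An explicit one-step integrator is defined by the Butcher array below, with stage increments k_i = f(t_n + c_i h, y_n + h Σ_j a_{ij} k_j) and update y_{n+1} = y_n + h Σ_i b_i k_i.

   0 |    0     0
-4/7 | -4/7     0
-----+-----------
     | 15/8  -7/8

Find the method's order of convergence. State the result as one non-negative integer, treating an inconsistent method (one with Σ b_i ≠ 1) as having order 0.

2

b = (15/8, -7/8)
c = (0, -4/7)
Σ b_i: 15/8·1 + (-7/8)·1 = 1 ✓
b·c: (-7/8)·(-4/7) = 1/2 ✓; 2 stages ⇒ order 2.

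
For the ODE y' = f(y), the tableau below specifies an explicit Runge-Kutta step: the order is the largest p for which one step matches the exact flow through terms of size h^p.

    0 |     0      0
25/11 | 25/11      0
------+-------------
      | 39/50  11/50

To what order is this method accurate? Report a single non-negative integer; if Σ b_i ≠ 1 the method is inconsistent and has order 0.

b = (39/50, 11/50)
c = (0, 25/11)
Σ b_i: 39/50·1 + 11/50·1 = 1 ✓
b·c: 11/50·25/11 = 1/2 ✓; 2 stages ⇒ order 2.

2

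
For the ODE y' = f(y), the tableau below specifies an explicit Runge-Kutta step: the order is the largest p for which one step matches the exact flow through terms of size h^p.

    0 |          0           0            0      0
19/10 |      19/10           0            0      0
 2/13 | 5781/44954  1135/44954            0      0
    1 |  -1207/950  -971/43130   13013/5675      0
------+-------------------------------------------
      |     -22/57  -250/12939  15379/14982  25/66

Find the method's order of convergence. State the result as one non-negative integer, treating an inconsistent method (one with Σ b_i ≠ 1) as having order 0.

4

b = (-22/57, -250/12939, 15379/14982, 25/66)
c = (0, 19/10, 2/13, 1)
Ac = (0, 0, 227/4732, 31/100)
Σ b_i: (-22/57)·1 + (-250/12939)·1 + 15379/14982·1 + 25/66·1 = 1 ✓
b·c: (-250/12939)·19/10 + 15379/14982·2/13 + 25/66·1 = 1/2 ✓
b·c²: (-250/12939)·361/100 + 15379/14982·4/169 + 25/66·1 = 1/3 ✓
b·Ac: 15379/14982·227/4732 + 25/66·31/100 = 1/6 ✓
b·c³: (-250/12939)·6859/1000 + 15379/14982·8/2197 + 25/66·1 = 1/4 ✓
b·(c∘Ac): 15379/14982·227/30758 + 25/66·31/100 = 1/8 ✓
b·Ac²: 15379/14982·4313/47320 + 25/66·(-27/1000) = 1/12 ✓
b·A²c: 25/66·11/100 = 1/24 ✓; 4 stages ⇒ order 4.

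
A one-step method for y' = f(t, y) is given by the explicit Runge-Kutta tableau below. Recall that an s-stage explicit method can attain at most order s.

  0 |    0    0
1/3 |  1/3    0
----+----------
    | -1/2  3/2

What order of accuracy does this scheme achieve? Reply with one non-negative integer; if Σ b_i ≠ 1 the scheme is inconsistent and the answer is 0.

b = (-1/2, 3/2)
c = (0, 1/3)
Σ b_i: (-1/2)·1 + 3/2·1 = 1 ✓
b·c: 3/2·1/3 = 1/2 ✓; 2 stages ⇒ order 2.

2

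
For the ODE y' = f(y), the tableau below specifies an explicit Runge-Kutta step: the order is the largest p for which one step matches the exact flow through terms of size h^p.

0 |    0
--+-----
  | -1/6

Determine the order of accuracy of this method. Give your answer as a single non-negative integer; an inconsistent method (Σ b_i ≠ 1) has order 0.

0

b = (-1/6)
c = (0)
Σ b_i: (-1/6)·1 = -1/6 ≠ 1 ⇒ order 0.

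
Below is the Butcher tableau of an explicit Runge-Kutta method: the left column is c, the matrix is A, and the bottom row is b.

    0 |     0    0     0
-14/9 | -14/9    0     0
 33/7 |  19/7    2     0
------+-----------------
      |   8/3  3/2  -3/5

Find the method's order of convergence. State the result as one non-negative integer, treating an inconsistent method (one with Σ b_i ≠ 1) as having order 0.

b = (8/3, 3/2, -3/5)
c = (0, -14/9, 33/7)
Ac = (0, 0, -28/9)
Σ b_i: 8/3·1 + 3/2·1 + (-3/5)·1 = 107/30 ≠ 1 ⇒ order 0.

0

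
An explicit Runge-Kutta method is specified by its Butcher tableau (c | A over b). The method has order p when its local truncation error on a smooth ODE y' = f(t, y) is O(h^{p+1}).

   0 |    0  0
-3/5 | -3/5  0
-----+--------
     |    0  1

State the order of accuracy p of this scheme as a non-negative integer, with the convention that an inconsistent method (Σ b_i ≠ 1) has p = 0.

b = (0, 1)
c = (0, -3/5)
Σ b_i: 1·1 = 1 ✓
b·c: 1·(-3/5) = -3/5 ≠ 1/2 ⇒ order 1.

1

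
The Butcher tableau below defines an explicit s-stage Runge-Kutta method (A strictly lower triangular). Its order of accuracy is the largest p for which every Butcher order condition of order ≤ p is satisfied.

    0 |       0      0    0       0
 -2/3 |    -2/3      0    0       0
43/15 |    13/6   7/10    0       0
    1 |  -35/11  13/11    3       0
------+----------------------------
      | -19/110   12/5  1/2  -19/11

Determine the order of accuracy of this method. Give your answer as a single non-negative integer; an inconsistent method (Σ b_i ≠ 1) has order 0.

1

b = (-19/110, 12/5, 1/2, -19/11)
c = (0, -2/3, 43/15, 1)
Ac = (0, 0, -7/15, 1289/165)
Σ b_i: (-19/110)·1 + 12/5·1 + 1/2·1 + (-19/11)·1 = 1 ✓
b·c: 12/5·(-2/3) + 1/2·43/15 + (-19/11)·1 = -125/66 ≠ 1/2 ⇒ order 1.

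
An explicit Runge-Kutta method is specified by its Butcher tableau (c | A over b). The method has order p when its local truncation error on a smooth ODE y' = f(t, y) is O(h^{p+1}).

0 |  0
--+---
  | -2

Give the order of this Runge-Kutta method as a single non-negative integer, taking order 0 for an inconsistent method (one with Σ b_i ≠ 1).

0

b = (-2)
c = (0)
Σ b_i: (-2)·1 = -2 ≠ 1 ⇒ order 0.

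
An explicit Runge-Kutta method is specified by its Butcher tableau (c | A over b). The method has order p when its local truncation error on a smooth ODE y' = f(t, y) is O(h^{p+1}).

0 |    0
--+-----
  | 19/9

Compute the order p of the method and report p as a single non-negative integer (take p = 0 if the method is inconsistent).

0

b = (19/9)
c = (0)
Σ b_i: 19/9·1 = 19/9 ≠ 1 ⇒ order 0.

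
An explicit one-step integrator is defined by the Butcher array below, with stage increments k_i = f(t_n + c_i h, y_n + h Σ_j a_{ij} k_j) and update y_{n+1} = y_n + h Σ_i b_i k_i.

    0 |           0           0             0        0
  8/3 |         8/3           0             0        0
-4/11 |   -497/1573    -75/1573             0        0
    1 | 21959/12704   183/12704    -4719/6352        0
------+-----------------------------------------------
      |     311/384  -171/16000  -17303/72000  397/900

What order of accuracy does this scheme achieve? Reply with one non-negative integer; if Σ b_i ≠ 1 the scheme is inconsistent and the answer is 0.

b = (311/384, -171/16000, -17303/72000, 397/900)
c = (0, 8/3, -4/11, 1)
Ac = (0, 0, -200/1573, 245/794)
Σ b_i: 311/384·1 + (-171/16000)·1 + (-17303/72000)·1 + 397/900·1 = 1 ✓
b·c: (-171/16000)·8/3 + (-17303/72000)·(-4/11) + 397/900·1 = 1/2 ✓
b·c²: (-171/16000)·64/9 + (-17303/72000)·16/121 + 397/900·1 = 1/3 ✓
b·Ac: (-17303/72000)·(-200/1573) + 397/900·245/794 = 1/6 ✓
b·c³: (-171/16000)·512/27 + (-17303/72000)·(-64/1331) + 397/900·1 = 1/4 ✓
b·(c∘Ac): (-17303/72000)·800/17303 + 397/900·245/794 = 1/8 ✓
b·Ac²: (-17303/72000)·(-1600/4719) + 397/900·5/1191 = 1/12 ✓
b·A²c: 397/900·75/794 = 1/24 ✓; 4 stages ⇒ order 4.

4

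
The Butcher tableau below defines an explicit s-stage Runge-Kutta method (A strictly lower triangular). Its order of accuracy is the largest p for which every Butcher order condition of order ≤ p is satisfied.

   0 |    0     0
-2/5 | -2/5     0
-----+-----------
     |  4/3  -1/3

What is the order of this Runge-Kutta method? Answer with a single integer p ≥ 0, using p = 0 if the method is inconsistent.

b = (4/3, -1/3)
c = (0, -2/5)
Σ b_i: 4/3·1 + (-1/3)·1 = 1 ✓
b·c: (-1/3)·(-2/5) = 2/15 ≠ 1/2 ⇒ order 1.

1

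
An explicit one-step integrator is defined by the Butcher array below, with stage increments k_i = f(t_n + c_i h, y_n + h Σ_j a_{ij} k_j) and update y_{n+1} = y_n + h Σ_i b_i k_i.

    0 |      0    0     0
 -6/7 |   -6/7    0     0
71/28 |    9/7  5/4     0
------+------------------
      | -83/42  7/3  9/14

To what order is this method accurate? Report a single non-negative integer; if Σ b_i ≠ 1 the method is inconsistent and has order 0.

b = (-83/42, 7/3, 9/14)
c = (0, -6/7, 71/28)
Ac = (0, 0, -15/14)
Σ b_i: (-83/42)·1 + 7/3·1 + 9/14·1 = 1 ✓
b·c: 7/3·(-6/7) + 9/14·71/28 = -145/392 ≠ 1/2 ⇒ order 1.

1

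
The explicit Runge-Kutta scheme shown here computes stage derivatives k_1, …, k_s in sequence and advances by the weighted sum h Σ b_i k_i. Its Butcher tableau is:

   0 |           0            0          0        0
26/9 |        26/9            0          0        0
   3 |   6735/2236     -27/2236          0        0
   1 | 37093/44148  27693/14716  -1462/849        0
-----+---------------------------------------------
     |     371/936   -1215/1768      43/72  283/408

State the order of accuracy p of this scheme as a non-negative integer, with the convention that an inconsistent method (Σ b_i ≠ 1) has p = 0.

4

b = (371/936, -1215/1768, 43/72, 283/408)
c = (0, 26/9, 3, 1)
Ac = (0, 0, -3/86, 153/566)
Σ b_i: 371/936·1 + (-1215/1768)·1 + 43/72·1 + 283/408·1 = 1 ✓
b·c: (-1215/1768)·26/9 + 43/72·3 + 283/408·1 = 1/2 ✓
b·c²: (-1215/1768)·676/81 + 43/72·9 + 283/408·1 = 1/3 ✓
b·Ac: 43/72·(-3/86) + 283/408·153/566 = 1/6 ✓
b·c³: (-1215/1768)·17576/729 + 43/72·27 + 283/408·1 = 1/4 ✓
b·(c∘Ac): 43/72·(-9/86) + 283/408·153/566 = 1/8 ✓
b·Ac²: 43/72·(-13/129) + 283/408·527/2547 = 1/12 ✓
b·A²c: 283/408·17/283 = 1/24 ✓; 4 stages ⇒ order 4.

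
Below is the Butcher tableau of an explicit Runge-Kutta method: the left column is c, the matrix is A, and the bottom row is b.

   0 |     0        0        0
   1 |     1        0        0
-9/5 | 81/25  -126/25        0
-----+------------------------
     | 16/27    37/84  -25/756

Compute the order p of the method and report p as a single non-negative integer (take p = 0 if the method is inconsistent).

3

b = (16/27, 37/84, -25/756)
c = (0, 1, -9/5)
Ac = (0, 0, -126/25)
Σ b_i: 16/27·1 + 37/84·1 + (-25/756)·1 = 1 ✓
b·c: 37/84·1 + (-25/756)·(-9/5) = 1/2 ✓
b·c²: 37/84·1 + (-25/756)·81/25 = 1/3 ✓
b·Ac: (-25/756)·(-126/25) = 1/6 ✓; 3 stages ⇒ order 3.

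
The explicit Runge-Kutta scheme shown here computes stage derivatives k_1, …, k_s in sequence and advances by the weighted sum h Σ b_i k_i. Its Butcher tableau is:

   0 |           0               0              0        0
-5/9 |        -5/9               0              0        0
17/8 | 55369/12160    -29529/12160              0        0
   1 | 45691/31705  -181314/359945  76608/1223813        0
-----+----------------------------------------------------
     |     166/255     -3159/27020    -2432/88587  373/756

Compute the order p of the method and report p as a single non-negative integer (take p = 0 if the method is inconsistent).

b = (166/255, -3159/27020, -2432/88587, 373/756)
c = (0, -5/9, 17/8, 1)
Ac = (0, 0, 3281/2432, 154/373)
Σ b_i: 166/255·1 + (-3159/27020)·1 + (-2432/88587)·1 + 373/756·1 = 1 ✓
b·c: (-3159/27020)·(-5/9) + (-2432/88587)·17/8 + 373/756·1 = 1/2 ✓
b·c²: (-3159/27020)·25/81 + (-2432/88587)·289/64 + 373/756·1 = 1/3 ✓
b·Ac: (-2432/88587)·3281/2432 + 373/756·154/373 = 1/6 ✓
b·c³: (-3159/27020)·(-125/729) + (-2432/88587)·4913/512 + 373/756·1 = 1/4 ✓
b·(c∘Ac): (-2432/88587)·55777/19456 + 373/756·154/373 = 1/8 ✓
b·Ac²: (-2432/88587)·(-16405/21888) + 373/756·427/3357 = 1/12 ✓
b·A²c: 373/756·63/746 = 1/24 ✓; 4 stages ⇒ order 4.

4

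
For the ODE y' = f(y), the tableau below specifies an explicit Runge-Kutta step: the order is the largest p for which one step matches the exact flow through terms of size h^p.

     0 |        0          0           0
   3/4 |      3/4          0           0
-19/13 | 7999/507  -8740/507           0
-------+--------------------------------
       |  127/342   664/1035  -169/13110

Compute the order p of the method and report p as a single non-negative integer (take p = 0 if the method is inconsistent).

3

b = (127/342, 664/1035, -169/13110)
c = (0, 3/4, -19/13)
Ac = (0, 0, -2185/169)
Σ b_i: 127/342·1 + 664/1035·1 + (-169/13110)·1 = 1 ✓
b·c: 664/1035·3/4 + (-169/13110)·(-19/13) = 1/2 ✓
b·c²: 664/1035·9/16 + (-169/13110)·361/169 = 1/3 ✓
b·Ac: (-169/13110)·(-2185/169) = 1/6 ✓; 3 stages ⇒ order 3.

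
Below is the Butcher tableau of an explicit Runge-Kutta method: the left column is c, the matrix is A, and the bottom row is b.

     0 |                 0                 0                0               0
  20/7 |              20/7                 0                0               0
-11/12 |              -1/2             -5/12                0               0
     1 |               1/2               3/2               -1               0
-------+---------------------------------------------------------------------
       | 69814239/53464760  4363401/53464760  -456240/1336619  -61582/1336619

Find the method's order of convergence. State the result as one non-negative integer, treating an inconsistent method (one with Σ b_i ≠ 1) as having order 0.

3

b = (69814239/53464760, 4363401/53464760, -456240/1336619, -61582/1336619)
c = (0, 20/7, -11/12, 1)
Ac = (0, 0, -25/21, 437/84)
Σ b_i: 69814239/53464760·1 + 4363401/53464760·1 + (-456240/1336619)·1 + (-61582/1336619)·1 = 1 ✓
b·c: 4363401/53464760·20/7 + (-456240/1336619)·(-11/12) + (-61582/1336619)·1 = 1/2 ✓
b·c²: 4363401/53464760·400/49 + (-456240/1336619)·121/144 + (-61582/1336619)·1 = 1/3 ✓
b·Ac: (-456240/1336619)·(-25/21) + (-61582/1336619)·437/84 = 1/6 ✓
b·c³: 4363401/53464760·8000/343 + (-456240/1336619)·(-1331/1728) + (-61582/1336619)·1 = 714192221/336827988 ≠ 1/4 ⇒ order 3.
b·(c∘Ac): (-456240/1336619)·275/252 + (-61582/1336619)·437/84 = -34366667/56137998 ≠ 1/8
b·Ac²: (-456240/1336619)·(-500/147) + (-61582/1336619)·80471/7056 = 428156777/673655976 ≠ 1/12
b·A²c: (-61582/1336619)·25/21 = -1539550/28068999 ≠ 1/24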